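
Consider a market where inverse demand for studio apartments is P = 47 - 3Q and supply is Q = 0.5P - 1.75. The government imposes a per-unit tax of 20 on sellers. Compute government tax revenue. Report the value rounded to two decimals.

94.00

Rewriting supply in inverse form: P = 3.5 + 2Q.
Pre-tax equilibrium: 47 - 3Q = 3.5 + 2Q gives Q* = 8.7, P* = 20.9.
A tax on sellers shifts supply up by 20: 47 - 3Q = 3.5 + 2Q + 20, so Q_t = 4.7. Buyers pay P_b = 32.9; sellers receive P_s = P_b - 20 = 12.9.
Revenue is the tax times quantity traded: 20 x 4.7 = 94.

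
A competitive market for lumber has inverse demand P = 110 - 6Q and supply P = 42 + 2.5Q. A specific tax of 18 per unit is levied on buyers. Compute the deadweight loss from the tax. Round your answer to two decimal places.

19.06

Without the tax, 110 - 6Q = 42 + 2.5Q so Q* = 8 and P* = 62.
A tax on buyers shifts demand down by 18: (110 - 18) - 6Q = 42 + 2.5Q, so Q_t = 5.8824. Buyers pay P_b = 74.7059; sellers receive P_s = P_b - 18 = 56.7059.
Deadweight loss is the triangle between the curves from Q_t to Q*: (1/2)(8 - 5.8824)(18) = 19.0588.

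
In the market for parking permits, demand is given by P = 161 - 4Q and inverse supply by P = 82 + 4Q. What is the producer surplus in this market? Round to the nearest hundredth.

195.03

Equilibrium: 161 - 4Q = 82 + 4Q, so Q* = 9.875 and P* = 121.5.
The supply curve's price intercept is 82, so PS = (1/2)(Q*)(P* - 82) = (1/2)(9.875)(39.5) = 195.0312.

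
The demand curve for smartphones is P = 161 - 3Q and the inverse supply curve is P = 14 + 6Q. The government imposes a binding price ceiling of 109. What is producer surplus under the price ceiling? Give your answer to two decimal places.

752.08

Free-market equilibrium: 161 - 3Q = 14 + 6Q gives Q* = 16.3333, P* = 112.
At the ceiling price 109, quantity supplied is (109 - 14)/6 = 15.8333; supply is the short side, so Q = 15.8333 trades at P = 109.
PS is the triangle above supply below 109: (1/2)(15.8333)(109 - 14) = 752.0833.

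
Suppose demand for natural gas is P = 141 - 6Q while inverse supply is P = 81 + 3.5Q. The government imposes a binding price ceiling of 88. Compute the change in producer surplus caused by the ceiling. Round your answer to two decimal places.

Without the control, 141 - 6Q = 81 + 3.5Q so Q* = 6.3158 and P* = 103.1053.
At P = 88, sellers supply (88 - 81)/3.5 = 2 while buyers want more, so the quantity traded is 2 at price 88.
PS goes from (1/2)(6.3158)(22.1053) = 69.8061 to 7 (computed as (88 - 81)(2) - (1/2)(3.5)(2)^2), a change of -62.8061.

-62.81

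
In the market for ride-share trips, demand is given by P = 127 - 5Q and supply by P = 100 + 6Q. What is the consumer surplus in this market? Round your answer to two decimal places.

15.06

Set 127 - 5Q = 100 + 6Q, which gives 27 = 11Q, so Q* = 2.4545 and P* = 127 - 5(2.4545) = 114.7273.
CS is the area between the demand curve and P* from 0 to Q*: (1/2)(2.4545)(12.2727) = 15.062.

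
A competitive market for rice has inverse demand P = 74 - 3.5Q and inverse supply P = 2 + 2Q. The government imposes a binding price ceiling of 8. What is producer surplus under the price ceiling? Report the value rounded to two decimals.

9.00

Without the control, 74 - 3.5Q = 2 + 2Q so Q* = 13.0909 and P* = 28.1818.
At the ceiling price 8, quantity supplied is (8 - 2)/2 = 3; supply is the short side, so Q = 3 trades at P = 8.
PS is the triangle above supply below 8: (1/2)(3)(8 - 2) = 9.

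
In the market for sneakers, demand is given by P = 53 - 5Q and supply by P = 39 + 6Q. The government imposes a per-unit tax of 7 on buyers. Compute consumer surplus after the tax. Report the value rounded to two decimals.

1.01

Pre-tax equilibrium: 53 - 5Q = 39 + 6Q gives Q* = 1.2727, P* = 46.6364.
With the tax, buyers' net willingness to pay falls by 7: (53 - 7) - 5Q = 39 + 6Q, so Q_t = 0.6364. Buyers pay P_b = 49.8182; sellers receive P_s = P_b - 7 = 42.8182.
Consumer surplus is the triangle under demand above P_b: (1/2)(0.6364)(53 - 49.8182) = 1.0124.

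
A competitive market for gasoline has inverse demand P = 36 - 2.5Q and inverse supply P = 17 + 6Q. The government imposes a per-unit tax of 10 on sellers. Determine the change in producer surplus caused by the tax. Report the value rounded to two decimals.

Pre-tax equilibrium: 36 - 2.5Q = 17 + 6Q gives Q* = 2.2353, P* = 30.4118.
A tax on sellers shifts supply up by 10: 36 - 2.5Q = 17 + 6Q + 10, so Q_t = 1.0588. Buyers pay P_b = 33.3529; sellers receive P_s = P_b - 10 = 23.3529.
Producers lose the trapezoid between P_s and P* out to Q_t plus the triangle from Q_t to Q*: change in PS = 3.3633 - 14.9896 = -11.6263.

-11.63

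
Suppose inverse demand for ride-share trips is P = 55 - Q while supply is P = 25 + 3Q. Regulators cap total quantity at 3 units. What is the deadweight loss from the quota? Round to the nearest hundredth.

Without the quota, 55 - Q = 25 + 3Q gives Q* = 7.5.
At Q = 3 the demand price is 55 - (3) = 52 and the supply price is 25 + 3(3) = 34.
DWL = (1/2)(gap between curves at 3) x (Q* - 3) = (1/2)(18)(4.5) = 40.5.

40.50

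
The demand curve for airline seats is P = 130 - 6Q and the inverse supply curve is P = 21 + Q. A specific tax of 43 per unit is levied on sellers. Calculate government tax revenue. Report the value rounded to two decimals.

Without the tax, 130 - 6Q = 21 + Q so Q* = 15.5714 and P* = 36.5714.
A tax on sellers shifts supply up by 43: 130 - 6Q = 21 + Q + 43, so Q_t = 9.4286. Buyers pay P_b = 73.4286; sellers receive P_s = P_b - 43 = 30.4286.
Tax revenue = t x Q_t = 43 x 9.4286 = 405.4286.

405.43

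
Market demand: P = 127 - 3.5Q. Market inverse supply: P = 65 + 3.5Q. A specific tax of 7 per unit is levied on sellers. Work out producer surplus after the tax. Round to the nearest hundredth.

Without the tax, 127 - 3.5Q = 65 + 3.5Q so Q* = 8.8571 and P* = 96.
A tax on sellers shifts supply up by 7: 127 - 3.5Q = 65 + 3.5Q + 7, so Q_t = 7.8571. Buyers pay P_b = 99.5; sellers receive P_s = P_b - 7 = 92.5.
Producer surplus is the triangle above supply below P_s: (1/2)(7.8571)(92.5 - 65) = 108.0357.

108.04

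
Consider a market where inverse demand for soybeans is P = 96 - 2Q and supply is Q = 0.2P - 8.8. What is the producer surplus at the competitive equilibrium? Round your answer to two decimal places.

Rewriting supply in inverse form: P = 44 + 5Q.
Setting demand equal to supply, 52 = 7Q, so Q* = 7.4286 and P* = 81.1429.
The supply curve's price intercept is 44, so PS = (1/2)(Q*)(P* - 44) = (1/2)(7.4286)(37.1429) = 137.9592.

137.96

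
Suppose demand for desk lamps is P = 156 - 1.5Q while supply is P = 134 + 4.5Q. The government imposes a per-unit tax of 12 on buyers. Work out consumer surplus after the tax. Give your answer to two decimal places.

Pre-tax equilibrium: 156 - 1.5Q = 134 + 4.5Q gives Q* = 3.6667, P* = 150.5.
With the tax, buyers' net willingness to pay falls by 12: (156 - 12) - 1.5Q = 134 + 4.5Q, so Q_t = 1.6667. Buyers pay P_b = 153.5; sellers receive P_s = P_b - 12 = 141.5.
Consumer surplus is the triangle under demand above P_b: (1/2)(1.6667)(156 - 153.5) = 2.0833.

2.08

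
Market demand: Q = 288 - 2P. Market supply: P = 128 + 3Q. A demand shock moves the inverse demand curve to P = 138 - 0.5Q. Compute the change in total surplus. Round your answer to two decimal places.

Rewriting demand in inverse form: P = 144 - 0.5Q.
Initial equilibrium: Q_0 = 4.5714, P_0 = 141.7143; CS_0 = (1/2)(4.5714)(2.2857) = 5.2245, PS_0 = (1/2)(4.5714)(13.7143) = 31.3469.
New equilibrium: 138 - 0.5Q = 128 + 3Q gives Q_1 = 2.8571, P_1 = 136.5714; CS_1 = 2.0408, PS_1 = 12.2449.
Change in total surplus = (2.0408 + 12.2449) - (5.2245 + 31.3469) = -22.2857.

-22.29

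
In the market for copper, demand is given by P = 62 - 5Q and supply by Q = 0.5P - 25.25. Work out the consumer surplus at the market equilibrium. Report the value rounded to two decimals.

6.75

Rewriting supply in inverse form: P = 50.5 + 2Q.
Set 62 - 5Q = 50.5 + 2Q, which gives 11.5 = 7Q, so Q* = 1.6429 and P* = 62 - 5(1.6429) = 53.7857.
CS is the area between the demand curve and P* from 0 to Q*: (1/2)(1.6429)(8.2143) = 6.7474.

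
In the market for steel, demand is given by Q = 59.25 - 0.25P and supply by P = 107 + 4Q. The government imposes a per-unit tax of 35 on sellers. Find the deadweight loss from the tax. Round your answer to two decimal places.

76.56

Rewriting demand in inverse form: P = 237 - 4Q.
Pre-tax equilibrium: 237 - 4Q = 107 + 4Q gives Q* = 16.25, P* = 172.
A tax on sellers shifts supply up by 35: 237 - 4Q = 107 + 4Q + 35, so Q_t = 11.875. Buyers pay P_b = 189.5; sellers receive P_s = P_b - 35 = 154.5.
Deadweight loss is the triangle between the curves from Q_t to Q*: (1/2)(16.25 - 11.875)(35) = 76.5625.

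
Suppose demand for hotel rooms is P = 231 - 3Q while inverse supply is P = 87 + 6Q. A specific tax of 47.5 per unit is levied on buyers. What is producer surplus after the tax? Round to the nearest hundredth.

Pre-tax equilibrium: 231 - 3Q = 87 + 6Q gives Q* = 16, P* = 183.
With the tax, buyers' net willingness to pay falls by 47.5: (231 - 47.5) - 3Q = 87 + 6Q, so Q_t = 10.7222. Buyers pay P_b = 198.8333; sellers receive P_s = P_b - 47.5 = 151.3333.
Producer surplus is the triangle above supply below P_s: (1/2)(10.7222)(151.3333 - 87) = 344.8981.

344.90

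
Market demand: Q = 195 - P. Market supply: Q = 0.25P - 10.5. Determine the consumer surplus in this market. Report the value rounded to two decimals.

468.18

Rewriting demand in inverse form: P = 195 - Q.
Rewriting supply in inverse form: P = 42 + 4Q.
Setting demand equal to supply, 153 = 5Q, so Q* = 30.6 and P* = 164.4.
The demand choke price is 195, so CS = (1/2)(Q*)(195 - P*) = (1/2)(30.6)(30.6) = 468.18.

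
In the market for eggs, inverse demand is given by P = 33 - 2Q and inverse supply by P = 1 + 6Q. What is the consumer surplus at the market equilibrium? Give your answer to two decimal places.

16.00

Set 33 - 2Q = 1 + 6Q, which gives 32 = 8Q, so Q* = 4 and P* = 33 - 2(4) = 25.
CS is the area between the demand curve and P* from 0 to Q*: (1/2)(4)(8) = 16.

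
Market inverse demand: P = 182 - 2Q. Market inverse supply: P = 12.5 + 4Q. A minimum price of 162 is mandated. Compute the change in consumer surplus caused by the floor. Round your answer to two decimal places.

-698.06

Free-market equilibrium: 182 - 2Q = 12.5 + 4Q gives Q* = 28.25, P* = 125.5.
At P = 162, buyers demand (182 - 162)/2 = 10 while sellers would supply more, so the quantity traded is 10 at price 162.
CS goes from (1/2)(28.25)(56.5) = 798.0625 to 100 (computed as (182 - 162)(10) - (1/2)(2)(10)^2), a change of -698.0625.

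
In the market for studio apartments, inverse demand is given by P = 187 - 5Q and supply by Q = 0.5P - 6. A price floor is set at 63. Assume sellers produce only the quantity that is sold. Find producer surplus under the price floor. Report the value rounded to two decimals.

Rewriting supply in inverse form: P = 12 + 2Q.
Without the control, 187 - 5Q = 12 + 2Q so Q* = 25 and P* = 62.
At P = 63, buyers demand (187 - 63)/5 = 24.8 while sellers would supply more, so the quantity traded is 24.8 at price 63.
The supply price at Q = 24.8 is 61.6. PS is the trapezoid between 63 and supply over [0, 24.8]: (1/2)[(63 - 12) + (63 - 61.6)](24.8) = 649.76.

649.76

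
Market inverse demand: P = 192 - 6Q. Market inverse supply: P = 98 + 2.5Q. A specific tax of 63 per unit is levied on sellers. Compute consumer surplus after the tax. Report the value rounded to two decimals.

39.90

Without the tax, 192 - 6Q = 98 + 2.5Q so Q* = 11.0588 and P* = 125.6471.
With the tax, sellers need 63 more per unit: 192 - 6Q = 98 + 2.5Q + 63, so Q_t = 3.6471. Buyers pay P_b = 170.1176; sellers receive P_s = P_b - 63 = 107.1176.
Consumer surplus is the triangle under demand above P_b: (1/2)(3.6471)(192 - 170.1176) = 39.9031.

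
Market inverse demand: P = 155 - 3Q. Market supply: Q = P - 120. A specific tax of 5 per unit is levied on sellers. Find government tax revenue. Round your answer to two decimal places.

37.50

Rewriting supply in inverse form: P = 120 + Q.
Pre-tax equilibrium: 155 - 3Q = 120 + Q gives Q* = 8.75, P* = 128.75.
A tax on sellers shifts supply up by 5: 155 - 3Q = 120 + Q + 5, so Q_t = 7.5. Buyers pay P_b = 132.5; sellers receive P_s = P_b - 5 = 127.5.
Tax revenue = t x Q_t = 5 x 7.5 = 37.5.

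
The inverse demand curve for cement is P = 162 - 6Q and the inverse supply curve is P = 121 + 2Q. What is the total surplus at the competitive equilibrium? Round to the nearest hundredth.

Set 162 - 6Q = 121 + 2Q, which gives 41 = 8Q, so Q* = 5.125 and P* = 162 - 6(5.125) = 131.25.
CS = (1/2)(5.125)(30.75) = 78.7969 and PS = (1/2)(5.125)(10.25) = 26.2656, so total surplus = 105.0625.

105.06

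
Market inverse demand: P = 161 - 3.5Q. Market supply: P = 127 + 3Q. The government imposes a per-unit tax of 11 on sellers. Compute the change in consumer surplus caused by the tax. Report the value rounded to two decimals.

-25.97

Pre-tax equilibrium: 161 - 3.5Q = 127 + 3Q gives Q* = 5.2308, P* = 142.6923.
With the tax, sellers need 11 more per unit: 161 - 3.5Q = 127 + 3Q + 11, so Q_t = 3.5385. Buyers pay P_b = 148.6154; sellers receive P_s = P_b - 11 = 137.6154.
Consumers lose the trapezoid between P* and P_b out to Q_t plus the triangle from Q_t to Q*: change in CS = 21.9112 - 47.8817 = -25.9704.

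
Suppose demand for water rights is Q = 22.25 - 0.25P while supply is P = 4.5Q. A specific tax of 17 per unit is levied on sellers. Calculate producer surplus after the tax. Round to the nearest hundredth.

Rewriting demand in inverse form: P = 89 - 4Q.
Without the tax, 89 - 4Q = 4.5Q so Q* = 10.4706 and P* = 47.1176.
With the tax, sellers need 17 more per unit: 89 - 4Q = 4.5Q + 17, so Q_t = 8.4706. Buyers pay P_b = 55.1176; sellers receive P_s = P_b - 17 = 38.1176.
PS = (1/2)(Q_t)(P_s - 0) = (1/2)(8.4706)(38.1176) = 161.4394.

161.44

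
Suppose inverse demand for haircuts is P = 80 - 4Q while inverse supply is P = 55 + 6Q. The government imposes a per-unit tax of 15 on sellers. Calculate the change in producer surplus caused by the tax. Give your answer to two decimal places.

Pre-tax equilibrium: 80 - 4Q = 55 + 6Q gives Q* = 2.5, P* = 70.
With the tax, sellers need 15 more per unit: 80 - 4Q = 55 + 6Q + 15, so Q_t = 1. Buyers pay P_b = 76; sellers receive P_s = P_b - 15 = 61.
Producers lose the trapezoid between P_s and P* out to Q_t plus the triangle from Q_t to Q*: change in PS = 3 - 18.75 = -15.75.

-15.75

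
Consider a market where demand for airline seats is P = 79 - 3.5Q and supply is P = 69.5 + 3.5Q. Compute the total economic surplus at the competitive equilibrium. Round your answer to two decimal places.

Setting demand equal to supply, 9.5 = 7Q, so Q* = 1.3571 and P* = 74.25.
CS = (1/2)(1.3571)(4.75) = 3.2232 and PS = (1/2)(1.3571)(4.75) = 3.2232, so total surplus = 6.4464.

6.45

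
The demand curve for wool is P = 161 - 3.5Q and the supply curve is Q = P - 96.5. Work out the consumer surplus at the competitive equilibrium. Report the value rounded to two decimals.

Rewriting supply in inverse form: P = 96.5 + Q.
Setting demand equal to supply, 64.5 = 4.5Q, so Q* = 14.3333 and P* = 110.8333.
Consumer surplus is the triangle under demand above P*: (1/2)(14.3333)(161 - 110.8333) = (1/2)(14.3333)(50.1667) = 359.5278.

359.53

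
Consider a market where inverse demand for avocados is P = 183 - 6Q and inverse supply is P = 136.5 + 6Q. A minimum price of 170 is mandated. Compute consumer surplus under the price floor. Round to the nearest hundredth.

14.08

Without the control, 183 - 6Q = 136.5 + 6Q so Q* = 3.875 and P* = 159.75.
At the floor price 170, quantity demanded is (183 - 170)/6 = 2.1667; demand is the short side, so Q = 2.1667 trades at P = 170.
CS is the triangle under demand above 170: (1/2)(2.1667)(183 - 170) = 14.0833.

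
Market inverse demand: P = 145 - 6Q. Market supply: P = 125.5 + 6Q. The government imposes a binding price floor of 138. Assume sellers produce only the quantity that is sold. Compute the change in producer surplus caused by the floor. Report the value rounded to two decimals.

2.58

Free-market equilibrium: 145 - 6Q = 125.5 + 6Q gives Q* = 1.625, P* = 135.25.
At the floor price 138, quantity demanded is (145 - 138)/6 = 1.1667; demand is the short side, so Q = 1.1667 trades at P = 138.
PS goes from (1/2)(1.625)(9.75) = 7.9219 to 10.5 (computed as (138 - 125.5)(1.1667) - (1/2)(6)(1.1667)^2), a change of 2.5781.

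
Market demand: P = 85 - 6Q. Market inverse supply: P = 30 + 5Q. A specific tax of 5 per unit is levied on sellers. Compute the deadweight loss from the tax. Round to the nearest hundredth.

1.14

Pre-tax equilibrium: 85 - 6Q = 30 + 5Q gives Q* = 5, P* = 55.
A tax on sellers shifts supply up by 5: 85 - 6Q = 30 + 5Q + 5, so Q_t = 4.5455. Buyers pay P_b = 57.7273; sellers receive P_s = P_b - 5 = 52.7273.
The welfare triangle lost has base Q* - Q_t = 0.4545 and height t = 5, so DWL = (1/2)(0.4545)(5) = 1.1364.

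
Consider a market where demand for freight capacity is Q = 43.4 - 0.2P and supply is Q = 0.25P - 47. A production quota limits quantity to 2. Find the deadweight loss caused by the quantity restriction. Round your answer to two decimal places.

6.72

Rewriting demand in inverse form: P = 217 - 5Q.
Rewriting supply in inverse form: P = 188 + 4Q.
Without the quota, 217 - 5Q = 188 + 4Q gives Q* = 3.2222.
At Q = 2 the demand price is 217 - 5(2) = 207 and the supply price is 188 + 4(2) = 196.
Deadweight loss is the triangle between the curves from 2 to 3.2222: (1/2)(207 - 196)(3.2222 - 2) = 6.7222.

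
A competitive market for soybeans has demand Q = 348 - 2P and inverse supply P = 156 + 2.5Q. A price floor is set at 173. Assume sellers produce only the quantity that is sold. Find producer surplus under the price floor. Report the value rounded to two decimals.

29.00

Rewriting demand in inverse form: P = 174 - 0.5Q.
Free-market equilibrium: 174 - 0.5Q = 156 + 2.5Q gives Q* = 6, P* = 171.
At P = 173, buyers demand (174 - 173)/0.5 = 2 while sellers would supply more, so the quantity traded is 2 at price 173.
The supply price at Q = 2 is 161. PS is the trapezoid between 173 and supply over [0, 2]: (1/2)[(173 - 156) + (173 - 161)](2) = 29.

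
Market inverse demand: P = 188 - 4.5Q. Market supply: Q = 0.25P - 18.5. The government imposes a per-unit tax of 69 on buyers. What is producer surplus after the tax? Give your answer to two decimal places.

56.06

Rewriting supply in inverse form: P = 74 + 4Q.
Pre-tax equilibrium: 188 - 4.5Q = 74 + 4Q gives Q* = 13.4118, P* = 127.6471.
With the tax, buyers' net willingness to pay falls by 69: (188 - 69) - 4.5Q = 74 + 4Q, so Q_t = 5.2941. Buyers pay P_b = 164.1765; sellers receive P_s = P_b - 69 = 95.1765.
Producer surplus is the triangle above supply below P_s: (1/2)(5.2941)(95.1765 - 74) = 56.0554.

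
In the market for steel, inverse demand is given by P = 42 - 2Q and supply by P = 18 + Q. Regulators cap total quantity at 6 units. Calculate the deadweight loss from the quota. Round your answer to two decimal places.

Without the quota, 42 - 2Q = 18 + Q gives Q* = 8.
At Q = 6 the demand price is 42 - 2(6) = 30 and the supply price is 18 + (6) = 24.
Deadweight loss is the triangle between the curves from 6 to 8: (1/2)(30 - 24)(8 - 6) = 6.

6.00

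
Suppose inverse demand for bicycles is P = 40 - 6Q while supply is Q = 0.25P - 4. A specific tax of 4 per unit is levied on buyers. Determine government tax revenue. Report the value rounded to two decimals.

8.00

Rewriting supply in inverse form: P = 16 + 4Q.
Pre-tax equilibrium: 40 - 6Q = 16 + 4Q gives Q* = 2.4, P* = 25.6.
With the tax, buyers' net willingness to pay falls by 4: (40 - 4) - 6Q = 16 + 4Q, so Q_t = 2. Buyers pay P_b = 28; sellers receive P_s = P_b - 4 = 24.
Revenue is the tax times quantity traded: 4 x 2 = 8.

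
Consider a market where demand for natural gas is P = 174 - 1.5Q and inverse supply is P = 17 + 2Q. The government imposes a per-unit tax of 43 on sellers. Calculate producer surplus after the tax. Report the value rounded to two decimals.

Without the tax, 174 - 1.5Q = 17 + 2Q so Q* = 44.8571 and P* = 106.7143.
A tax on sellers shifts supply up by 43: 174 - 1.5Q = 17 + 2Q + 43, so Q_t = 32.5714. Buyers pay P_b = 125.1429; sellers receive P_s = P_b - 43 = 82.1429.
PS = (1/2)(Q_t)(P_s - 17) = (1/2)(32.5714)(65.1429) = 1060.898.

1060.90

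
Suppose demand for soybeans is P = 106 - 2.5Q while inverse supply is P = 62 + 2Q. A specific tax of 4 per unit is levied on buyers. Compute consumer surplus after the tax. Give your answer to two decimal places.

98.77

Without the tax, 106 - 2.5Q = 62 + 2Q so Q* = 9.7778 and P* = 81.5556.
With the tax, buyers' net willingness to pay falls by 4: (106 - 4) - 2.5Q = 62 + 2Q, so Q_t = 8.8889. Buyers pay P_b = 83.7778; sellers receive P_s = P_b - 4 = 79.7778.
CS = (1/2)(Q_t)(106 - P_b) = (1/2)(8.8889)(22.2222) = 98.7654.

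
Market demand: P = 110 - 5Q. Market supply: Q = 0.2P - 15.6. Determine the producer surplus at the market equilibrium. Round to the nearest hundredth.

25.60

Rewriting supply in inverse form: P = 78 + 5Q.
Equilibrium: 110 - 5Q = 78 + 5Q, so Q* = 3.2 and P* = 94.
PS is the area between P* and the supply curve from 0 to Q*: (1/2)(3.2)(16) = 25.6.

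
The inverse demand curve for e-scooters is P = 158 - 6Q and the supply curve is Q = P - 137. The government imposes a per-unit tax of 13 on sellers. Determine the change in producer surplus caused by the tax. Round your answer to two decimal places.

Rewriting supply in inverse form: P = 137 + Q.
Pre-tax equilibrium: 158 - 6Q = 137 + Q gives Q* = 3, P* = 140.
A tax on sellers shifts supply up by 13: 158 - 6Q = 137 + Q + 13, so Q_t = 1.1429. Buyers pay P_b = 151.1429; sellers receive P_s = P_b - 13 = 138.1429.
PS falls from (1/2)(3)(3) = 4.5 to (1/2)(1.1429)(1.1429) = 0.6531, a change of -3.8469.

-3.85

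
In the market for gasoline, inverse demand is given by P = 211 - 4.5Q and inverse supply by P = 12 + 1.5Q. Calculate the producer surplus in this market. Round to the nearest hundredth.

Setting demand equal to supply, 199 = 6Q, so Q* = 33.1667 and P* = 61.75.
Producer surplus is the triangle above supply below P*: (1/2)(33.1667)(61.75 - 12) = (1/2)(33.1667)(49.75) = 825.0208.

825.02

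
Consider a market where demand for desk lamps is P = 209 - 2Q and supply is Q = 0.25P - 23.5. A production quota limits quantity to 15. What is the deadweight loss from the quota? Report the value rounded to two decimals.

52.08

Rewriting supply in inverse form: P = 94 + 4Q.
Unrestricted equilibrium: Q* = (209 - 94)/(2 + 4) = 19.1667.
At Q = 15 the demand price is 209 - 2(15) = 179 and the supply price is 94 + 4(15) = 154.
DWL = (1/2)(gap between curves at 15) x (Q* - 15) = (1/2)(25)(4.1667) = 52.0833.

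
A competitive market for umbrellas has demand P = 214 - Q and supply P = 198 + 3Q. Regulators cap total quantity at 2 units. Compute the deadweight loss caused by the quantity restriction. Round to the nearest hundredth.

Without the quota, 214 - Q = 198 + 3Q gives Q* = 4.
At Q = 2 the demand price is 214 - (2) = 212 and the supply price is 198 + 3(2) = 204.
DWL = (1/2)(gap between curves at 2) x (Q* - 2) = (1/2)(8)(2) = 8.

8.00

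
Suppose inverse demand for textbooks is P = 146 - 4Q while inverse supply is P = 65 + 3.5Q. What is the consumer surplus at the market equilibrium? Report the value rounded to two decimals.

233.28

Set 146 - 4Q = 65 + 3.5Q, which gives 81 = 7.5Q, so Q* = 10.8 and P* = 146 - 4(10.8) = 102.8.
The demand choke price is 146, so CS = (1/2)(Q*)(146 - P*) = (1/2)(10.8)(43.2) = 233.28.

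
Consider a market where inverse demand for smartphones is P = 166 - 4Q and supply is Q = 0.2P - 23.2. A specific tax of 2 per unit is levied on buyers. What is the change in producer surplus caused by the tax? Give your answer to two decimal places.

-6.05

Rewriting supply in inverse form: P = 116 + 5Q.
Without the tax, 166 - 4Q = 116 + 5Q so Q* = 5.5556 and P* = 143.7778.
A tax on buyers shifts demand down by 2: (166 - 2) - 4Q = 116 + 5Q, so Q_t = 5.3333. Buyers pay P_b = 144.6667; sellers receive P_s = P_b - 2 = 142.6667.
PS falls from (1/2)(5.5556)(27.7778) = 77.1605 to (1/2)(5.3333)(26.6667) = 71.1111, a change of -6.0494.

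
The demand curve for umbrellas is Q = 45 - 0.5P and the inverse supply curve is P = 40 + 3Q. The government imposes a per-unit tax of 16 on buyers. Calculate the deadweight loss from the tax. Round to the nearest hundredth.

Rewriting demand in inverse form: P = 90 - 2Q.
Pre-tax equilibrium: 90 - 2Q = 40 + 3Q gives Q* = 10, P* = 70.
A tax on buyers shifts demand down by 16: (90 - 16) - 2Q = 40 + 3Q, so Q_t = 6.8. Buyers pay P_b = 76.4; sellers receive P_s = P_b - 16 = 60.4.
Deadweight loss is the triangle between the curves from Q_t to Q*: (1/2)(10 - 6.8)(16) = 25.6.

25.60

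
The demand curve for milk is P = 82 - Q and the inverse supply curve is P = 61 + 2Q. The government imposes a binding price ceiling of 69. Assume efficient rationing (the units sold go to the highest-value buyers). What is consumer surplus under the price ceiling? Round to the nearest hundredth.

Without the control, 82 - Q = 61 + 2Q so Q* = 7 and P* = 75.
At P = 69, sellers supply (69 - 61)/2 = 4 while buyers want more, so the quantity traded is 4 at price 69.
The demand price at Q = 4 is 78. CS is the trapezoid between demand and 69 over [0, 4]: (1/2)[(82 - 69) + (78 - 69)](4) = 44.

44.00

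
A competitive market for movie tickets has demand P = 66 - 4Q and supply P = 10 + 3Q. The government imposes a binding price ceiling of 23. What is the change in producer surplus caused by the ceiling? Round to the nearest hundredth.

Free-market equilibrium: 66 - 4Q = 10 + 3Q gives Q* = 8, P* = 34.
At the ceiling price 23, quantity supplied is (23 - 10)/3 = 4.3333; supply is the short side, so Q = 4.3333 trades at P = 23.
PS goes from (1/2)(8)(24) = 96 to 28.1667 (computed as (23 - 10)(4.3333) - (1/2)(3)(4.3333)^2), a change of -67.8333.

-67.83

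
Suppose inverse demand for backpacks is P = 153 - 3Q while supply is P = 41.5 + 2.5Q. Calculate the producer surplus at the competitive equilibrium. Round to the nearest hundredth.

Setting demand equal to supply, 111.5 = 5.5Q, so Q* = 20.2727 and P* = 92.1818.
PS is the area between P* and the supply curve from 0 to Q*: (1/2)(20.2727)(50.6818) = 513.7293.

513.73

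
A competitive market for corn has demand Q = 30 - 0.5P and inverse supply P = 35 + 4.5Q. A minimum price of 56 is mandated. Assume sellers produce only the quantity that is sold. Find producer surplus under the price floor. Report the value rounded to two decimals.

33.00

Rewriting demand in inverse form: P = 60 - 2Q.
Free-market equilibrium: 60 - 2Q = 35 + 4.5Q gives Q* = 3.8462, P* = 52.3077.
At the floor price 56, quantity demanded is (60 - 56)/2 = 2; demand is the short side, so Q = 2 trades at P = 56.
The supply price at Q = 2 is 44. PS is the trapezoid between 56 and supply over [0, 2]: (1/2)[(56 - 35) + (56 - 44)](2) = 33.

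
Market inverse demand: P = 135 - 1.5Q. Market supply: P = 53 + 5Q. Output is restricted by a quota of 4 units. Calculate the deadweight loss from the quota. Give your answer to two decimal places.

Unrestricted equilibrium: Q* = (135 - 53)/(1.5 + 5) = 12.6154.
At Q = 4 the demand price is 135 - 1.5(4) = 129 and the supply price is 53 + 5(4) = 73.
Deadweight loss is the triangle between the curves from 4 to 12.6154: (1/2)(129 - 73)(12.6154 - 4) = 241.2308.

241.23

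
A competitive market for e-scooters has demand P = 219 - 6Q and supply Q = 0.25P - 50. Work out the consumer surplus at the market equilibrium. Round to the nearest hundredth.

10.83

Rewriting supply in inverse form: P = 200 + 4Q.
Set 219 - 6Q = 200 + 4Q, which gives 19 = 10Q, so Q* = 1.9 and P* = 219 - 6(1.9) = 207.6.
The demand choke price is 219, so CS = (1/2)(Q*)(219 - P*) = (1/2)(1.9)(11.4) = 10.83.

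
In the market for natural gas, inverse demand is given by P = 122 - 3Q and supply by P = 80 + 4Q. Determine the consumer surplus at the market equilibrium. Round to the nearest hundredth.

Set 122 - 3Q = 80 + 4Q, which gives 42 = 7Q, so Q* = 6 and P* = 122 - 3(6) = 104.
The demand choke price is 122, so CS = (1/2)(Q*)(122 - P*) = (1/2)(6)(18) = 54.

54.00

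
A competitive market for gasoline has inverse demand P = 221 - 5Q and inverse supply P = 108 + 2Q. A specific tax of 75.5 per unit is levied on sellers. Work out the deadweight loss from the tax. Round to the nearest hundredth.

Without the tax, 221 - 5Q = 108 + 2Q so Q* = 16.1429 and P* = 140.2857.
With the tax, sellers need 75.5 more per unit: 221 - 5Q = 108 + 2Q + 75.5, so Q_t = 5.3571. Buyers pay P_b = 194.2143; sellers receive P_s = P_b - 75.5 = 118.7143.
Deadweight loss is the triangle between the curves from Q_t to Q*: (1/2)(16.1429 - 5.3571)(75.5) = 407.1607.

407.16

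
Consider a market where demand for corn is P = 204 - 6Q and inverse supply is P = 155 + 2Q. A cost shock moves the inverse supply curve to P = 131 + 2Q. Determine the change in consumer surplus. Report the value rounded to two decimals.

Initial equilibrium: Q_0 = 6.125, P_0 = 167.25; CS_0 = (1/2)(6.125)(36.75) = 112.5469, PS_0 = (1/2)(6.125)(12.25) = 37.5156.
New equilibrium: 204 - 6Q = 131 + 2Q gives Q_1 = 9.125, P_1 = 149.25; CS_1 = 249.7969, PS_1 = 83.2656.
Change in consumer surplus = 249.7969 - 112.5469 = 137.25.

137.25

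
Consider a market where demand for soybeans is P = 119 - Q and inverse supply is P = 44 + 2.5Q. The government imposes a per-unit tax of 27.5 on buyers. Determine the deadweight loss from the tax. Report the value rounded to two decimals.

Without the tax, 119 - Q = 44 + 2.5Q so Q* = 21.4286 and P* = 97.5714.
A tax on buyers shifts demand down by 27.5: (119 - 27.5) - Q = 44 + 2.5Q, so Q_t = 13.5714. Buyers pay P_b = 105.4286; sellers receive P_s = P_b - 27.5 = 77.9286.
Deadweight loss is the triangle between the curves from Q_t to Q*: (1/2)(21.4286 - 13.5714)(27.5) = 108.0357.

108.04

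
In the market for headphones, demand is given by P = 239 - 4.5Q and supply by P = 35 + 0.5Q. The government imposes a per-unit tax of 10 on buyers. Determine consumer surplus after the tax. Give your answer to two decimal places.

Pre-tax equilibrium: 239 - 4.5Q = 35 + 0.5Q gives Q* = 40.8, P* = 55.4.
A tax on buyers shifts demand down by 10: (239 - 10) - 4.5Q = 35 + 0.5Q, so Q_t = 38.8. Buyers pay P_b = 64.4; sellers receive P_s = P_b - 10 = 54.4.
CS = (1/2)(Q_t)(239 - P_b) = (1/2)(38.8)(174.6) = 3387.24.

3387.24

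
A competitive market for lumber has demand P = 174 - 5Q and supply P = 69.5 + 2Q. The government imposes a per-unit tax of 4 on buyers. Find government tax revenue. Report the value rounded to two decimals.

57.43

Pre-tax equilibrium: 174 - 5Q = 69.5 + 2Q gives Q* = 14.9286, P* = 99.3571.
With the tax, buyers' net willingness to pay falls by 4: (174 - 4) - 5Q = 69.5 + 2Q, so Q_t = 14.3571. Buyers pay P_b = 102.2143; sellers receive P_s = P_b - 4 = 98.2143.
Tax revenue = t x Q_t = 4 x 14.3571 = 57.4286.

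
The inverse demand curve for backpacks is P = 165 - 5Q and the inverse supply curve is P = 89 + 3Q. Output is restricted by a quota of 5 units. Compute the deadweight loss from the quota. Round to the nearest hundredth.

Without the quota, 165 - 5Q = 89 + 3Q gives Q* = 9.5.
At Q = 5 the demand price is 165 - 5(5) = 140 and the supply price is 89 + 3(5) = 104.
Deadweight loss is the triangle between the curves from 5 to 9.5: (1/2)(140 - 104)(9.5 - 5) = 81.

81.00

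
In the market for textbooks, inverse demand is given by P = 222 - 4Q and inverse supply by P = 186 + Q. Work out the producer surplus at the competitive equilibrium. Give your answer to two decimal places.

25.92

Setting demand equal to supply, 36 = 5Q, so Q* = 7.2 and P* = 193.2.
Producer surplus is the triangle above supply below P*: (1/2)(7.2)(193.2 - 186) = (1/2)(7.2)(7.2) = 25.92.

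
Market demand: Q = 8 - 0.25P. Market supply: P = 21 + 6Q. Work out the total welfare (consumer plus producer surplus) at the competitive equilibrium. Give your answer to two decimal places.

6.05

Rewriting demand in inverse form: P = 32 - 4Q.
Setting demand equal to supply, 11 = 10Q, so Q* = 1.1 and P* = 27.6.
Total surplus is the full triangle between the curves from 0 to Q*: (1/2)(1.1)(32 - 21) = 6.05.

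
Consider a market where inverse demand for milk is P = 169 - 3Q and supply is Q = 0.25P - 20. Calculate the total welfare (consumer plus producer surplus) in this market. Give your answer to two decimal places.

565.79

Rewriting supply in inverse form: P = 80 + 4Q.
Equilibrium: 169 - 3Q = 80 + 4Q, so Q* = 12.7143 and P* = 130.8571.
CS = (1/2)(12.7143)(38.1429) = 242.4796 and PS = (1/2)(12.7143)(50.8571) = 323.3061, so total surplus = 565.7857.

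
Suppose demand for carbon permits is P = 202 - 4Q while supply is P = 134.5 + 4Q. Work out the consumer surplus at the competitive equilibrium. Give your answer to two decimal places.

142.38

Setting demand equal to supply, 67.5 = 8Q, so Q* = 8.4375 and P* = 168.25.
Consumer surplus is the triangle under demand above P*: (1/2)(8.4375)(202 - 168.25) = (1/2)(8.4375)(33.75) = 142.3828.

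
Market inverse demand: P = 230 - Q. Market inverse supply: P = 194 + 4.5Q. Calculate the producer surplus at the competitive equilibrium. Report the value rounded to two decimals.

96.40

Set 230 - Q = 194 + 4.5Q, which gives 36 = 5.5Q, so Q* = 6.5455 and P* = 230 - (6.5455) = 223.4545.
Producer surplus is the triangle above supply below P*: (1/2)(6.5455)(223.4545 - 194) = (1/2)(6.5455)(29.4545) = 96.3967.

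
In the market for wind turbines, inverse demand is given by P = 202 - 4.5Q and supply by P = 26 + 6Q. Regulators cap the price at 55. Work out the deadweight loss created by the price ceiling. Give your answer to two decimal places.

Free-market equilibrium: 202 - 4.5Q = 26 + 6Q gives Q* = 16.7619, P* = 126.5714.
At the ceiling price 55, quantity supplied is (55 - 26)/6 = 4.8333; supply is the short side, so Q = 4.8333 trades at P = 55.
At Q = 4.8333 the demand price is 180.25 and the supply price is 55. Deadweight loss is the triangle between the curves from 4.8333 to 16.7619: (1/2)(180.25 - 55)(16.7619 - 4.8333) = 747.0268.

747.03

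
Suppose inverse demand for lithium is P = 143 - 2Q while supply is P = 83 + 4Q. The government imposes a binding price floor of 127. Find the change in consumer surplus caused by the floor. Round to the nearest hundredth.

-36.00

Free-market equilibrium: 143 - 2Q = 83 + 4Q gives Q* = 10, P* = 123.
At P = 127, buyers demand (143 - 127)/2 = 8 while sellers would supply more, so the quantity traded is 8 at price 127.
CS goes from (1/2)(10)(20) = 100 to 64 (computed as (143 - 127)(8) - (1/2)(2)(8)^2), a change of -36.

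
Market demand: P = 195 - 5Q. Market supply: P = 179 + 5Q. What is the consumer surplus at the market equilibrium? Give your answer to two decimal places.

6.40

Set 195 - 5Q = 179 + 5Q, which gives 16 = 10Q, so Q* = 1.6 and P* = 195 - 5(1.6) = 187.
Consumer surplus is the triangle under demand above P*: (1/2)(1.6)(195 - 187) = (1/2)(1.6)(8) = 6.4.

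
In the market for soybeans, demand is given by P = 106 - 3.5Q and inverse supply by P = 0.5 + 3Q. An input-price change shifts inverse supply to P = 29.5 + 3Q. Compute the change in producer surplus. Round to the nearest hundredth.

-187.38

Initial equilibrium: Q_0 = 16.2308, P_0 = 49.1923; CS_0 = (1/2)(16.2308)(56.8077) = 461.0163, PS_0 = (1/2)(16.2308)(48.6923) = 395.1568.
New equilibrium: 106 - 3.5Q = 29.5 + 3Q gives Q_1 = 11.7692, P_1 = 64.8077; CS_1 = 242.4009, PS_1 = 207.7722.
Change in producer surplus = 207.7722 - 395.1568 = -187.3846.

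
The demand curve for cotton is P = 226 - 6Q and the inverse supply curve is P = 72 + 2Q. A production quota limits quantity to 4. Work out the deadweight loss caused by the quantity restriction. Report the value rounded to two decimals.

Unrestricted equilibrium: Q* = (226 - 72)/(6 + 2) = 19.25.
At Q = 4 the demand price is 226 - 6(4) = 202 and the supply price is 72 + 2(4) = 80.
Deadweight loss is the triangle between the curves from 4 to 19.25: (1/2)(202 - 80)(19.25 - 4) = 930.25.

930.25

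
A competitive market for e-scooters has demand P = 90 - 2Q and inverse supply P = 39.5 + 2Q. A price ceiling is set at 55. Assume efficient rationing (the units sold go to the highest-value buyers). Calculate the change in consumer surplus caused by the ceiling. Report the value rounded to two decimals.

51.80

Without the control, 90 - 2Q = 39.5 + 2Q so Q* = 12.625 and P* = 64.75.
At the ceiling price 55, quantity supplied is (55 - 39.5)/2 = 7.75; supply is the short side, so Q = 7.75 trades at P = 55.
CS goes from (1/2)(12.625)(25.25) = 159.3906 to 211.1875 (computed as (90 - 55)(7.75) - (1/2)(2)(7.75)^2), a change of 51.7969.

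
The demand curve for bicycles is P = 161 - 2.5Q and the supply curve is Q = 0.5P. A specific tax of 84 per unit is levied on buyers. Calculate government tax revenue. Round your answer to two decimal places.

1437.33

Rewriting supply in inverse form: P = 2Q.
Pre-tax equilibrium: 161 - 2.5Q = 2Q gives Q* = 35.7778, P* = 71.5556.
A tax on buyers shifts demand down by 84: (161 - 84) - 2.5Q = 2Q, so Q_t = 17.1111. Buyers pay P_b = 118.2222; sellers receive P_s = P_b - 84 = 34.2222.
Tax revenue = t x Q_t = 84 x 17.1111 = 1437.3333.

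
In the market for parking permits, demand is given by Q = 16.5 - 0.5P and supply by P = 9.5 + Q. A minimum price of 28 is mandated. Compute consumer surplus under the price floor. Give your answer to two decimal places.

Rewriting demand in inverse form: P = 33 - 2Q.
Without the control, 33 - 2Q = 9.5 + Q so Q* = 7.8333 and P* = 17.3333.
At the floor price 28, quantity demanded is (33 - 28)/2 = 2.5; demand is the short side, so Q = 2.5 trades at P = 28.
CS is the triangle under demand above 28: (1/2)(2.5)(33 - 28) = 6.25.

6.25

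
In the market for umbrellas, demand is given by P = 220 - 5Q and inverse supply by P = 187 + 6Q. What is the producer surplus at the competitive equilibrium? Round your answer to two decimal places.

27.00

Setting demand equal to supply, 33 = 11Q, so Q* = 3 and P* = 205.
Producer surplus is the triangle above supply below P*: (1/2)(3)(205 - 187) = (1/2)(3)(18) = 27.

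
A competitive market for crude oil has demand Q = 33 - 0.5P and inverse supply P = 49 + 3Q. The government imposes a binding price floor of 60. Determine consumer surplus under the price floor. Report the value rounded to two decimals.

9.00

Rewriting demand in inverse form: P = 66 - 2Q.
Without the control, 66 - 2Q = 49 + 3Q so Q* = 3.4 and P* = 59.2.
At P = 60, buyers demand (66 - 60)/2 = 3 while sellers would supply more, so the quantity traded is 3 at price 60.
CS is the triangle under demand above 60: (1/2)(3)(66 - 60) = 9.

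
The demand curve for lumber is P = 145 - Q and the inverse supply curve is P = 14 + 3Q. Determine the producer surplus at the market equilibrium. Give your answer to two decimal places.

Equilibrium: 145 - Q = 14 + 3Q, so Q* = 32.75 and P* = 112.25.
The supply curve's price intercept is 14, so PS = (1/2)(Q*)(P* - 14) = (1/2)(32.75)(98.25) = 1608.8438.

1608.84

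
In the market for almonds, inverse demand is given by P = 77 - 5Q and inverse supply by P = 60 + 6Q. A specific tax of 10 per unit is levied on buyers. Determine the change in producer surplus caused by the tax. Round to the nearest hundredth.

Pre-tax equilibrium: 77 - 5Q = 60 + 6Q gives Q* = 1.5455, P* = 69.2727.
A tax on buyers shifts demand down by 10: (77 - 10) - 5Q = 60 + 6Q, so Q_t = 0.6364. Buyers pay P_b = 73.8182; sellers receive P_s = P_b - 10 = 63.8182.
Producers lose the trapezoid between P_s and P* out to Q_t plus the triangle from Q_t to Q*: change in PS = 1.2149 - 7.1653 = -5.9504.

-5.95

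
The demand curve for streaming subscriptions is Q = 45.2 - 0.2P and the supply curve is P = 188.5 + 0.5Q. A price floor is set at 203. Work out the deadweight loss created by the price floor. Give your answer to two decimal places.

Rewriting demand in inverse form: P = 226 - 5Q.
Free-market equilibrium: 226 - 5Q = 188.5 + 0.5Q gives Q* = 6.8182, P* = 191.9091.
At the floor price 203, quantity demanded is (226 - 203)/5 = 4.6; demand is the short side, so Q = 4.6 trades at P = 203.
The lost-trades triangle has base Q* - 4.6 = 2.2182 and height equal to the gap between the curves at Q = 4.6, which is 203 - 190.8 = 12.2. DWL = (1/2)(2.2182)(12.2) = 13.5309.

13.53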